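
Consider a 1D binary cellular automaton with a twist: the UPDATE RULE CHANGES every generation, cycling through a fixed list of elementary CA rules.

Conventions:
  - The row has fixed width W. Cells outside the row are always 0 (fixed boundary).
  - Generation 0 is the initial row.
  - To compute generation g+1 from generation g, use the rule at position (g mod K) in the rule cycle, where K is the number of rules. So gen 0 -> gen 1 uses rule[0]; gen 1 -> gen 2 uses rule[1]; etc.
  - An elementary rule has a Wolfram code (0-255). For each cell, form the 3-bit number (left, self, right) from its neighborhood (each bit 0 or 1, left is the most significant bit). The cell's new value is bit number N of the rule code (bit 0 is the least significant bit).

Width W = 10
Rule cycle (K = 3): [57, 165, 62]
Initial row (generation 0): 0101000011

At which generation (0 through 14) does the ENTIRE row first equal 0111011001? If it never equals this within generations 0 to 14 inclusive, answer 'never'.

Gen 0: 0101000011
Gen 1 (rule 57): 0010111010
Gen 2 (rule 165): 1011010110
Gen 3 (rule 62): 1110111101
Gen 4 (rule 57): 1001100010
Gen 5 (rule 165): 1000001010
Gen 6 (rule 62): 1100011111
Gen 7 (rule 57): 1011010000
Gen 8 (rule 165): 1100110111
Gen 9 (rule 62): 1011101100
Gen 10 (rule 57): 0110011011
Gen 11 (rule 165): 0000000100
Gen 12 (rule 62): 0000001110
Gen 13 (rule 57): 1111101001
Gen 14 (rule 165): 0111011001

Answer: 14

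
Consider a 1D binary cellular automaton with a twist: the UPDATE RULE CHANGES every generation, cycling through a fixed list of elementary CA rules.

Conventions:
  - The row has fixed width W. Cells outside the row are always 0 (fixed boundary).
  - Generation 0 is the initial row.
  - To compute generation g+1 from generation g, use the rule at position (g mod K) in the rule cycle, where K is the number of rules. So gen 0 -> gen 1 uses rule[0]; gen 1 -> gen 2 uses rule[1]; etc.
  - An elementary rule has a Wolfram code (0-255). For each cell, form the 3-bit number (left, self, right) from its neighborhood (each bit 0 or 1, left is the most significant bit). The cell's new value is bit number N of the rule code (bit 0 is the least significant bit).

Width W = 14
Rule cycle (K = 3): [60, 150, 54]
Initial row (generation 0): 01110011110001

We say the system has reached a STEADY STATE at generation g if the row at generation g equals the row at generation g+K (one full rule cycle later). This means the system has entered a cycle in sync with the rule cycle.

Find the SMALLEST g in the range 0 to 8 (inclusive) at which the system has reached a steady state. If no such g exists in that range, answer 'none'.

Answer: none

Derivation:
Gen 0: 01110011110001
Gen 1 (rule 60): 01001010001001
Gen 2 (rule 150): 11111011011111
Gen 3 (rule 54): 00000100100000
Gen 4 (rule 60): 00000110110000
Gen 5 (rule 150): 00001000001000
Gen 6 (rule 54): 00011100011100
Gen 7 (rule 60): 00010010010010
Gen 8 (rule 150): 00111111111111
Gen 9 (rule 54): 01000000000000
Gen 10 (rule 60): 01100000000000
Gen 11 (rule 150): 10010000000000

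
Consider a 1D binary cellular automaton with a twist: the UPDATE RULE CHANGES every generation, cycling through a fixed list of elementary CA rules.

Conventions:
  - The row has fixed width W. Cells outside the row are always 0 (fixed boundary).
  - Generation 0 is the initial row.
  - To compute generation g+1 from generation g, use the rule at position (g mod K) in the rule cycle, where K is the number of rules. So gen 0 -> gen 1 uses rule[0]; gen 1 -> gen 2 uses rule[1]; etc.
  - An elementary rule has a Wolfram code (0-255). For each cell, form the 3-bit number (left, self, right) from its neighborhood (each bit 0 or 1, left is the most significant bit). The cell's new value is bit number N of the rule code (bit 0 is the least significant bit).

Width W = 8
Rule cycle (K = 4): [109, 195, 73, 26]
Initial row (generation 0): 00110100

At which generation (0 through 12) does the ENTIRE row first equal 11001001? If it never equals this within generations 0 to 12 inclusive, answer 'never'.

Answer: never

Derivation:
Gen 0: 00110100
Gen 1 (rule 109): 10111101
Gen 2 (rule 195): 00011100
Gen 3 (rule 73): 11010101
Gen 4 (rule 26): 10000000
Gen 5 (rule 109): 10111111
Gen 6 (rule 195): 00011111
Gen 7 (rule 73): 11010001
Gen 8 (rule 26): 10001010
Gen 9 (rule 109): 10101110
Gen 10 (rule 195): 00000110
Gen 11 (rule 73): 11110110
Gen 12 (rule 26): 10000101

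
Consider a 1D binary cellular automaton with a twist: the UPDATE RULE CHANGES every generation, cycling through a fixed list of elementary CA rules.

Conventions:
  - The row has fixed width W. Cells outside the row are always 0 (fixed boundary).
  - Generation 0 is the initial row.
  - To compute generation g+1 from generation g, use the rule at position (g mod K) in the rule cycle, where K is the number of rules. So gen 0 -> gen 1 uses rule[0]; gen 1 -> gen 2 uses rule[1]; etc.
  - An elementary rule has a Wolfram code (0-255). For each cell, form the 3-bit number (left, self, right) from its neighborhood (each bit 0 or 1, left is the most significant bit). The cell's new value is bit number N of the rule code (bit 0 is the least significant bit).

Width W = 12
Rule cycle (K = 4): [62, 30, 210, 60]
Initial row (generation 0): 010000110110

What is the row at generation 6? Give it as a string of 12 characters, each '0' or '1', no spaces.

Answer: 100001010010

Derivation:
Gen 0: 010000110110
Gen 1 (rule 62): 111001101101
Gen 2 (rule 30): 100111001001
Gen 3 (rule 210): 011011110110
Gen 4 (rule 60): 010110001101
Gen 5 (rule 62): 111101011011
Gen 6 (rule 30): 100001010010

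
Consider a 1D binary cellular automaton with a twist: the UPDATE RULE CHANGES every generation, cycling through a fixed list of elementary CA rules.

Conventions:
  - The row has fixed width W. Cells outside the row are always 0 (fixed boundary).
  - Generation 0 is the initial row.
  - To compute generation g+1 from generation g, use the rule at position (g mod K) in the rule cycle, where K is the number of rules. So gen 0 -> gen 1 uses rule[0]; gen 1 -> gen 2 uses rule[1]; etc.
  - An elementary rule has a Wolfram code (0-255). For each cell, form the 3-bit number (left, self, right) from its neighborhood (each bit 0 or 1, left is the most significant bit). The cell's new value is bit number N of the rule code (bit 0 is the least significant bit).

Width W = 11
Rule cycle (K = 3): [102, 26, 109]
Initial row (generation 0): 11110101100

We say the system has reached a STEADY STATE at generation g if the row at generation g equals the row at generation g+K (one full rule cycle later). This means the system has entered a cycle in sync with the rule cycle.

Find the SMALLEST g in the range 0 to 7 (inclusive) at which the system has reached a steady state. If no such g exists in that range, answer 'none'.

Gen 0: 11110101100
Gen 1 (rule 102): 00011110100
Gen 2 (rule 26): 00110000010
Gen 3 (rule 109): 10110111010
Gen 4 (rule 102): 11011001110
Gen 5 (rule 26): 10010111001
Gen 6 (rule 109): 10011101001
Gen 7 (rule 102): 10100111011
Gen 8 (rule 26): 00011100010
Gen 9 (rule 109): 11010101010
Gen 10 (rule 102): 01111111110

Answer: none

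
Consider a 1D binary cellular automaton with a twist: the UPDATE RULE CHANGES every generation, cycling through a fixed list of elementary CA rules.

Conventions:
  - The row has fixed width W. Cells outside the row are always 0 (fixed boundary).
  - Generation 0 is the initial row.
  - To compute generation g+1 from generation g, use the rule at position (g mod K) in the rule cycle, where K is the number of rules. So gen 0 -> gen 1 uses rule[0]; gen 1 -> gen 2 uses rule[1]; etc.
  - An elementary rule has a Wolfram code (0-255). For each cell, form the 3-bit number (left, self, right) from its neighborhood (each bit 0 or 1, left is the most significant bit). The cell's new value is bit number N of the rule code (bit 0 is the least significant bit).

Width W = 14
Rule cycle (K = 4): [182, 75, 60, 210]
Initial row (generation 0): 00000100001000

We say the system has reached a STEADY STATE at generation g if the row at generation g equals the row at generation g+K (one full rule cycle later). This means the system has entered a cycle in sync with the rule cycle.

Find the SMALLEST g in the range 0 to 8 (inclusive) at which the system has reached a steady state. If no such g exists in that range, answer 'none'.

Answer: none

Derivation:
Gen 0: 00000100001000
Gen 1 (rule 182): 00001110011100
Gen 2 (rule 75): 11111010110101
Gen 3 (rule 60): 10000111101111
Gen 4 (rule 210): 01001011100111
Gen 5 (rule 182): 11111101011010
Gen 6 (rule 75): 10000100011000
Gen 7 (rule 60): 11000110010100
Gen 8 (rule 210): 01101011100010
Gen 9 (rule 182): 10011101010111
Gen 10 (rule 75): 00110100000101
Gen 11 (rule 60): 00101110000111
Gen 12 (rule 210): 01000111001011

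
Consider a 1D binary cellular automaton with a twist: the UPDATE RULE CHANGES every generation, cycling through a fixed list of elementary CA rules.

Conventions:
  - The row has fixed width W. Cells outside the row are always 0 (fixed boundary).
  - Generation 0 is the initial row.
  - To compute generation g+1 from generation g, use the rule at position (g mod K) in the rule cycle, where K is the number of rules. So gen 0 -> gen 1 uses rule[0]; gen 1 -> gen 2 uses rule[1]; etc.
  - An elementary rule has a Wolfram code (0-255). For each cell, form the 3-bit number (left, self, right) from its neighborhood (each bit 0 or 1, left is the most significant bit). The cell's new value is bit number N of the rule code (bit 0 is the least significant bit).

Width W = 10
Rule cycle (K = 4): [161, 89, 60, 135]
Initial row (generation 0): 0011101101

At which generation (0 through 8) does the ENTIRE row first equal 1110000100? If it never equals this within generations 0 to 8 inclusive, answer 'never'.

Gen 0: 0011101101
Gen 1 (rule 161): 1001010010
Gen 2 (rule 89): 0100001001
Gen 3 (rule 60): 0110001101
Gen 4 (rule 135): 1000110001
Gen 5 (rule 161): 0010000100
Gen 6 (rule 89): 1001110011
Gen 7 (rule 60): 1101001010
Gen 8 (rule 135): 0001011010

Answer: never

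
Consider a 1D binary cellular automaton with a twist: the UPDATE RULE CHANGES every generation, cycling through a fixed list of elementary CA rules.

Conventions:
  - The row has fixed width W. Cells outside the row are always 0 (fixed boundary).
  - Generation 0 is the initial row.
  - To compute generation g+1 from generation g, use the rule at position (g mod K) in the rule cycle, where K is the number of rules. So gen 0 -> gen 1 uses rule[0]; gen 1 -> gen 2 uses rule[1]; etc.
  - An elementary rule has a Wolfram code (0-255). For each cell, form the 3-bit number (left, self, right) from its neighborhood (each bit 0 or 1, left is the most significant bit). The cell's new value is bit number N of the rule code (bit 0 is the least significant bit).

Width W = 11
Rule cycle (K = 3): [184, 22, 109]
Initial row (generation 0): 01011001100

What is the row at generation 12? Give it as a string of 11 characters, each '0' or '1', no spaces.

Gen 0: 01011001100
Gen 1 (rule 184): 00110101010
Gen 2 (rule 22): 01000101011
Gen 3 (rule 109): 01010111111
Gen 4 (rule 184): 00101111110
Gen 5 (rule 22): 01100000001
Gen 6 (rule 109): 01101111101
Gen 7 (rule 184): 01011111010
Gen 8 (rule 22): 11000000011
Gen 9 (rule 109): 11011111011
Gen 10 (rule 184): 10111110110
Gen 11 (rule 22): 10000000001
Gen 12 (rule 109): 10111111101

Answer: 10111111101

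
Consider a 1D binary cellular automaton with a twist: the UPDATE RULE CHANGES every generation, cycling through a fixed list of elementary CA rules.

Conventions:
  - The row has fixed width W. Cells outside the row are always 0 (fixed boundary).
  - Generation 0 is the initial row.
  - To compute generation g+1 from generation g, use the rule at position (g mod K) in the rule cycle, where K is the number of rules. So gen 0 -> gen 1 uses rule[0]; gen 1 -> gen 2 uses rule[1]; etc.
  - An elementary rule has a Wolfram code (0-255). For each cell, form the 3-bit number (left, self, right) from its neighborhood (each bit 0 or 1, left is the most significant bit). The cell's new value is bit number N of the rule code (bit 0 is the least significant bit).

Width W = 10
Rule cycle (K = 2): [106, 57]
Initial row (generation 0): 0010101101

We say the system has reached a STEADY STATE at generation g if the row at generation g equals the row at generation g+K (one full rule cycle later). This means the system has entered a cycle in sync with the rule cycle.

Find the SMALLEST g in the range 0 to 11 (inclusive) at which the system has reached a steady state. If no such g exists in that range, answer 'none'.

Answer: 6

Derivation:
Gen 0: 0010101101
Gen 1 (rule 106): 0101011110
Gen 2 (rule 57): 0010110001
Gen 3 (rule 106): 0101110010
Gen 4 (rule 57): 0011001001
Gen 5 (rule 106): 0111010010
Gen 6 (rule 57): 0100101001
Gen 7 (rule 106): 1001010010
Gen 8 (rule 57): 0100101001
Gen 9 (rule 106): 1001010010
Gen 10 (rule 57): 0100101001
Gen 11 (rule 106): 1001010010
Gen 12 (rule 57): 0100101001
Gen 13 (rule 106): 1001010010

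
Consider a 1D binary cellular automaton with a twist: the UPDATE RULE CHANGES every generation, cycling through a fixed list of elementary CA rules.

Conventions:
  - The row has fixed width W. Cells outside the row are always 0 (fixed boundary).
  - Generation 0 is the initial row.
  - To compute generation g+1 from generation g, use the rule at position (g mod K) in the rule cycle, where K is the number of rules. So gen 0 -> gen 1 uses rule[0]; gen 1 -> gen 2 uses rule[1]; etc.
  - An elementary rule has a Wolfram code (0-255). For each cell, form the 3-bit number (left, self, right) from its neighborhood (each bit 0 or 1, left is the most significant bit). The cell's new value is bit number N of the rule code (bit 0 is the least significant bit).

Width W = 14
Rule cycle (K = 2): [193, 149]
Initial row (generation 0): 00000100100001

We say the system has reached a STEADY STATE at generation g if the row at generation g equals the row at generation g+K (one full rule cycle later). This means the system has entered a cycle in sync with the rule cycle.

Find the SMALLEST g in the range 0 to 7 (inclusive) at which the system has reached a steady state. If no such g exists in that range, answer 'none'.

Answer: none

Derivation:
Gen 0: 00000100100001
Gen 1 (rule 193): 11110000001100
Gen 2 (rule 149): 01101111100011
Gen 3 (rule 193): 00100111101001
Gen 4 (rule 149): 10110011001101
Gen 5 (rule 193): 00010001000100
Gen 6 (rule 149): 11011101110111
Gen 7 (rule 193): 01001100110011
Gen 8 (rule 149): 01100010001000
Gen 9 (rule 193): 00101000100011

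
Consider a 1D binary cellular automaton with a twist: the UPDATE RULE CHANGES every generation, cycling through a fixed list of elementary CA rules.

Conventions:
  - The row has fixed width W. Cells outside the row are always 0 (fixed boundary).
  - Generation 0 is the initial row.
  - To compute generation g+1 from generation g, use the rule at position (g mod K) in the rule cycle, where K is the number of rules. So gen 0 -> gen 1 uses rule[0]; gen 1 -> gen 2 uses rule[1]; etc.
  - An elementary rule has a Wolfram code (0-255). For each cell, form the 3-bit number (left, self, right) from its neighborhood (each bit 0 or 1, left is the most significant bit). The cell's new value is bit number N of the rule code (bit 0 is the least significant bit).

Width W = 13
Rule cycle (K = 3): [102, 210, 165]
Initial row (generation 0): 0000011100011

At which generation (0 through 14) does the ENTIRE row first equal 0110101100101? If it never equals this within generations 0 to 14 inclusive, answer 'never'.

Answer: 4

Derivation:
Gen 0: 0000011100011
Gen 1 (rule 102): 0000100100101
Gen 2 (rule 210): 0001011011000
Gen 3 (rule 165): 1101100100011
Gen 4 (rule 102): 0110101100101
Gen 5 (rule 210): 1010000111000
Gen 6 (rule 165): 1110110010011
Gen 7 (rule 102): 0011010110101
Gen 8 (rule 210): 0101000010000
Gen 9 (rule 165): 0111011010111
Gen 10 (rule 102): 1001101111001
Gen 11 (rule 210): 0110100111110
Gen 12 (rule 165): 0001100011100
Gen 13 (rule 102): 0010100100100
Gen 14 (rule 210): 0100011011010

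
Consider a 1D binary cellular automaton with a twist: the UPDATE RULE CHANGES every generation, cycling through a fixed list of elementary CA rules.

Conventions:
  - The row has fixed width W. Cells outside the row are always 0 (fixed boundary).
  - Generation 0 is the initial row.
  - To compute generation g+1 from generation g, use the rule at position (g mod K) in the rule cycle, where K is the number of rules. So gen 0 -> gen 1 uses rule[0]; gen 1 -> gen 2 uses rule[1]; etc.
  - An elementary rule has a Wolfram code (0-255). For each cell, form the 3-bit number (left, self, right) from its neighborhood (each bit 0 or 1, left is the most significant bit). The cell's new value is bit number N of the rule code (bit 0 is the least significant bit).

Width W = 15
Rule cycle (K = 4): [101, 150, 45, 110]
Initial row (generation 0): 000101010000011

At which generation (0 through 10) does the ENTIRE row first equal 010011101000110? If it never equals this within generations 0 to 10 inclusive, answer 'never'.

Answer: never

Derivation:
Gen 0: 000101010000011
Gen 1 (rule 101): 110111110111001
Gen 2 (rule 150): 000011100010111
Gen 3 (rule 45): 111010001011100
Gen 4 (rule 110): 101110011110100
Gen 5 (rule 101): 110010000011101
Gen 6 (rule 150): 001111000101001
Gen 7 (rule 45): 101000010111001
Gen 8 (rule 110): 111000111101011
Gen 9 (rule 101): 001010000111101
Gen 10 (rule 150): 011011001011001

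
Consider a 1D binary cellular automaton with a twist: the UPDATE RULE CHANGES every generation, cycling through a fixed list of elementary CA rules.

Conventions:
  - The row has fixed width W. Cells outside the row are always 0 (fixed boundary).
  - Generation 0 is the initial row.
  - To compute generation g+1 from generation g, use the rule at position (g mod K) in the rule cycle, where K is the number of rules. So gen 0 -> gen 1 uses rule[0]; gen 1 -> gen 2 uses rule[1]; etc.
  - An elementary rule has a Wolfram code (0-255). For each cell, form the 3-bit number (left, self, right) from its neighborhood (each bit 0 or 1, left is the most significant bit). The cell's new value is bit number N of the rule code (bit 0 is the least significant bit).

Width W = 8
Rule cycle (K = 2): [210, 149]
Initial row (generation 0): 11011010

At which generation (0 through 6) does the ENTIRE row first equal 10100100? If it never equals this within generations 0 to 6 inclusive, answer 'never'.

Gen 0: 11011010
Gen 1 (rule 210): 01001001
Gen 2 (rule 149): 01101101
Gen 3 (rule 210): 10100100
Gen 4 (rule 149): 10110111
Gen 5 (rule 210): 00010011
Gen 6 (rule 149): 11011000

Answer: 3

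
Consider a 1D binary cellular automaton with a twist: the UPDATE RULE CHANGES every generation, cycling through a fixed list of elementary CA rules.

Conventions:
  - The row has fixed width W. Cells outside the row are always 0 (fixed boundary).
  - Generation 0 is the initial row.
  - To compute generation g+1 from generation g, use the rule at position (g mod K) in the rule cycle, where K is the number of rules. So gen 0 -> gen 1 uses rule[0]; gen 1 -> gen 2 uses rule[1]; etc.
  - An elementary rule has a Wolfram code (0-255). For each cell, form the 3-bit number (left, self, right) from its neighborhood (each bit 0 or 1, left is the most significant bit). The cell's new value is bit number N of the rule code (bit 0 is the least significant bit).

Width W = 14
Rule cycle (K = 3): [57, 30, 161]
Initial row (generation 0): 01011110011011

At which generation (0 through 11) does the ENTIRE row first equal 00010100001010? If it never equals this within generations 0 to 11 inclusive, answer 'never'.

Gen 0: 01011110011011
Gen 1 (rule 57): 00110001010110
Gen 2 (rule 30): 01101011010101
Gen 3 (rule 161): 00010100101010
Gen 4 (rule 57): 11001010010101
Gen 5 (rule 30): 10111011110101
Gen 6 (rule 161): 01010101101010
Gen 7 (rule 57): 00101011010101
Gen 8 (rule 30): 01101010010101
Gen 9 (rule 161): 00010100001010
Gen 10 (rule 57): 11001011100101
Gen 11 (rule 30): 10111010011101

Answer: 9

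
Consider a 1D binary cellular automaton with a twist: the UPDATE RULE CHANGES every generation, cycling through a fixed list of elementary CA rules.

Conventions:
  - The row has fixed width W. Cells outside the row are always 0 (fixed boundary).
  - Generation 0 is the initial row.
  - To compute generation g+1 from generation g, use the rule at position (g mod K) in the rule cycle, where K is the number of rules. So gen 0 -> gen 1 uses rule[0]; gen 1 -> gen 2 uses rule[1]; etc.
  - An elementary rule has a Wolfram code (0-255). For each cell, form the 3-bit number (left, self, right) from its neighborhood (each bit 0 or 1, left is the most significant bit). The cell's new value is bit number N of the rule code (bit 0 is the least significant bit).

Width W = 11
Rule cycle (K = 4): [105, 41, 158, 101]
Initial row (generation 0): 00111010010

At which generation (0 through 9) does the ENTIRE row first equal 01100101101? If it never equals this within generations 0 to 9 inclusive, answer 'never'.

Gen 0: 00111010010
Gen 1 (rule 105): 10101100000
Gen 2 (rule 41): 01011001111
Gen 3 (rule 158): 11010111110
Gen 4 (rule 101): 01111000010
Gen 5 (rule 105): 01001011000
Gen 6 (rule 41): 00000110011
Gen 7 (rule 158): 00001101110
Gen 8 (rule 101): 11100110010
Gen 9 (rule 105): 10100110000

Answer: never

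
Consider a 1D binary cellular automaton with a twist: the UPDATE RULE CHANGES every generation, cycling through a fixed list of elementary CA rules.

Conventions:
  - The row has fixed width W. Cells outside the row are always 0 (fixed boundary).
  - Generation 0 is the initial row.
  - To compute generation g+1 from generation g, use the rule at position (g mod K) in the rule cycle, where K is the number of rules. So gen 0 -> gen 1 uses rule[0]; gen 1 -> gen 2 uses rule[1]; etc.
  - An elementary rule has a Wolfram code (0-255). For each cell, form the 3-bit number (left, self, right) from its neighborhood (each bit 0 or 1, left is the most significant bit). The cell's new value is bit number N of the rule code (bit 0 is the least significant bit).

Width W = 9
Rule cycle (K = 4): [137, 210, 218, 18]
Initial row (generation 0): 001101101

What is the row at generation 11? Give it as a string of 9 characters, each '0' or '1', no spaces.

Answer: 100111111

Derivation:
Gen 0: 001101101
Gen 1 (rule 137): 101001000
Gen 2 (rule 210): 000110100
Gen 3 (rule 218): 001110010
Gen 4 (rule 18): 010001101
Gen 5 (rule 137): 000101000
Gen 6 (rule 210): 001000100
Gen 7 (rule 218): 010101010
Gen 8 (rule 18): 100000001
Gen 9 (rule 137): 001111100
Gen 10 (rule 210): 010111110
Gen 11 (rule 218): 100111111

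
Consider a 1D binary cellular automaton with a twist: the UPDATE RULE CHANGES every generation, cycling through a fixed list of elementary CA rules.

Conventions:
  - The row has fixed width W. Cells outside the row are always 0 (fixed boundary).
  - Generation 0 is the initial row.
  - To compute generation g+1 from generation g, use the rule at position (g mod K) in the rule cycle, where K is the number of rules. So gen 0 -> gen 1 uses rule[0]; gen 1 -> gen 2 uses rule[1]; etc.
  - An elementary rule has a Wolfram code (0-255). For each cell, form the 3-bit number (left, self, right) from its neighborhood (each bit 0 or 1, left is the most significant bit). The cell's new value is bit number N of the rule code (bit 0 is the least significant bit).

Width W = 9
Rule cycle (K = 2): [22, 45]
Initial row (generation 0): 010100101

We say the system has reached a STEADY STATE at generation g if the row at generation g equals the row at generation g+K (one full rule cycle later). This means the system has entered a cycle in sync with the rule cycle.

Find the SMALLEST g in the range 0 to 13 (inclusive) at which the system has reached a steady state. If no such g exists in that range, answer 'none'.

Answer: 7

Derivation:
Gen 0: 010100101
Gen 1 (rule 22): 110111101
Gen 2 (rule 45): 101100011
Gen 3 (rule 22): 100010100
Gen 4 (rule 45): 101011101
Gen 5 (rule 22): 101000001
Gen 6 (rule 45): 111011101
Gen 7 (rule 22): 000000001
Gen 8 (rule 45): 111111101
Gen 9 (rule 22): 000000001
Gen 10 (rule 45): 111111101
Gen 11 (rule 22): 000000001
Gen 12 (rule 45): 111111101
Gen 13 (rule 22): 000000001
Gen 14 (rule 45): 111111101
Gen 15 (rule 22): 000000001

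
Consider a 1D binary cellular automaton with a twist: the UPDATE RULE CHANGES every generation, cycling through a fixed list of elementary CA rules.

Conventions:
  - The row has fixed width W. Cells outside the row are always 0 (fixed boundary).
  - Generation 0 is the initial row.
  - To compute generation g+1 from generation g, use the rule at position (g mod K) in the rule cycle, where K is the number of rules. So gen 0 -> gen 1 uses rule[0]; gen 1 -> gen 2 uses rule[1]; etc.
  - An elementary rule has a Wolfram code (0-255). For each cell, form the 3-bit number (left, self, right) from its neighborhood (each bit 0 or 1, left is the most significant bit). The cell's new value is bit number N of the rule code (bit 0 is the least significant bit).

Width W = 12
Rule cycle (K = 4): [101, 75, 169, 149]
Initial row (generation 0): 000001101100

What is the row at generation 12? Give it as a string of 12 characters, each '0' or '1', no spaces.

Gen 0: 000001101100
Gen 1 (rule 101): 111100110101
Gen 2 (rule 75): 100101110000
Gen 3 (rule 169): 000011100111
Gen 4 (rule 149): 111001010010
Gen 5 (rule 101): 001001110010
Gen 6 (rule 75): 110011010100
Gen 7 (rule 169): 100010101001
Gen 8 (rule 149): 111010101101
Gen 9 (rule 101): 001111110111
Gen 10 (rule 75): 111000010101
Gen 11 (rule 169): 110011001010
Gen 12 (rule 149): 001000101011

Answer: 001000101011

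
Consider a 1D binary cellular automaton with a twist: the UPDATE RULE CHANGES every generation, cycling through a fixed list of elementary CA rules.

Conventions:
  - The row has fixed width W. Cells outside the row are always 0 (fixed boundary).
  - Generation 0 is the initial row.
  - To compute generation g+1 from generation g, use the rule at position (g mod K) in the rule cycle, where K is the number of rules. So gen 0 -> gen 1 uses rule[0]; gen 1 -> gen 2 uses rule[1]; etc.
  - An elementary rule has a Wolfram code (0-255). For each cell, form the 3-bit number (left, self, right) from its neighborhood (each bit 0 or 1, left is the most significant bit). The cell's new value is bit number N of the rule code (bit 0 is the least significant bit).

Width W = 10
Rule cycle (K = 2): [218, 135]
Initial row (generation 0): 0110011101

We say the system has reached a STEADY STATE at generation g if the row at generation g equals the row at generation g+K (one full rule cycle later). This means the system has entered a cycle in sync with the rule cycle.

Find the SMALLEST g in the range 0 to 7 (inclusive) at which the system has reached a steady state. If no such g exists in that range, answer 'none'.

Answer: 3

Derivation:
Gen 0: 0110011101
Gen 1 (rule 218): 1111111100
Gen 2 (rule 135): 0111111001
Gen 3 (rule 218): 1111111110
Gen 4 (rule 135): 0111111100
Gen 5 (rule 218): 1111111110
Gen 6 (rule 135): 0111111100
Gen 7 (rule 218): 1111111110
Gen 8 (rule 135): 0111111100
Gen 9 (rule 218): 1111111110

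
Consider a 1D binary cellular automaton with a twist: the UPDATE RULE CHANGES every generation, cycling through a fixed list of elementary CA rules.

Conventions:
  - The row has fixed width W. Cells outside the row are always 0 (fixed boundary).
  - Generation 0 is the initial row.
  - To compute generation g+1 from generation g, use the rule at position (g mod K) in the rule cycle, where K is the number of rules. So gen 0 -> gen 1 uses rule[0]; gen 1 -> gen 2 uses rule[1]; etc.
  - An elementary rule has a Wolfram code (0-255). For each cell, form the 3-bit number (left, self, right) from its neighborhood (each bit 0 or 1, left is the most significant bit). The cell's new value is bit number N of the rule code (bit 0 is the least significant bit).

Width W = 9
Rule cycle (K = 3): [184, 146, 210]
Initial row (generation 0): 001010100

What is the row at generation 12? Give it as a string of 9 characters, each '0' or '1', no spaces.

Gen 0: 001010100
Gen 1 (rule 184): 000101010
Gen 2 (rule 146): 001000001
Gen 3 (rule 210): 010100010
Gen 4 (rule 184): 001010001
Gen 5 (rule 146): 010001010
Gen 6 (rule 210): 101010001
Gen 7 (rule 184): 010101000
Gen 8 (rule 146): 100000100
Gen 9 (rule 210): 010001010
Gen 10 (rule 184): 001000101
Gen 11 (rule 146): 010101000
Gen 12 (rule 210): 100000100

Answer: 100000100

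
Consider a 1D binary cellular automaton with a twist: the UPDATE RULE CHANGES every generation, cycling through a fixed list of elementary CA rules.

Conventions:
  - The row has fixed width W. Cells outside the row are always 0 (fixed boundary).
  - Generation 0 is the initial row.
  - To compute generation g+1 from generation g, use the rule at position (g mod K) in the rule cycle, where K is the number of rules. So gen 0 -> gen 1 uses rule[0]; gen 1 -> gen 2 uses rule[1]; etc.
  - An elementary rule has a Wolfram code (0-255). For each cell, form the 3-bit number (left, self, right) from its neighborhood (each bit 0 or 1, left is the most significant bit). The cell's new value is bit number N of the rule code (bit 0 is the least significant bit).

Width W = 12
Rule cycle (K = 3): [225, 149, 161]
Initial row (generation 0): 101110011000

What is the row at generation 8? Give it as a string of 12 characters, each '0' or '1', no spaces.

Answer: 101101001011

Derivation:
Gen 0: 101110011000
Gen 1 (rule 225): 010110001011
Gen 2 (rule 149): 010001101000
Gen 3 (rule 161): 000100010011
Gen 4 (rule 225): 110001000001
Gen 5 (rule 149): 001101111101
Gen 6 (rule 161): 100010111010
Gen 7 (rule 225): 001001011100
Gen 8 (rule 149): 101101001011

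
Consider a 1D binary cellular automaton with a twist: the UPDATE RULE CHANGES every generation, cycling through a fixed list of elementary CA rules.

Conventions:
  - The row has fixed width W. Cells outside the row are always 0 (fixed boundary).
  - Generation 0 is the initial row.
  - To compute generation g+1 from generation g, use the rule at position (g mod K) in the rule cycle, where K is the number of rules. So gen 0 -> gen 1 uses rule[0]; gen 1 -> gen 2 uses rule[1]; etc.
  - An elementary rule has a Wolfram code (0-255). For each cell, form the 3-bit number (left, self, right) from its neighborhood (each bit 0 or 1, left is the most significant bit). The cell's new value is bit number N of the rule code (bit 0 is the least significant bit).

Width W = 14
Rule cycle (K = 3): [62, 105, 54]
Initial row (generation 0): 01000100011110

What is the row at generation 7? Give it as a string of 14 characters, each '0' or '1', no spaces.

Gen 0: 01000100011110
Gen 1 (rule 62): 11101110110001
Gen 2 (rule 105): 10111011110100
Gen 3 (rule 54): 11000100001110
Gen 4 (rule 62): 10101110011001
Gen 5 (rule 105): 01011010011000
Gen 6 (rule 54): 11100111100100
Gen 7 (rule 62): 10011100011110

Answer: 10011100011110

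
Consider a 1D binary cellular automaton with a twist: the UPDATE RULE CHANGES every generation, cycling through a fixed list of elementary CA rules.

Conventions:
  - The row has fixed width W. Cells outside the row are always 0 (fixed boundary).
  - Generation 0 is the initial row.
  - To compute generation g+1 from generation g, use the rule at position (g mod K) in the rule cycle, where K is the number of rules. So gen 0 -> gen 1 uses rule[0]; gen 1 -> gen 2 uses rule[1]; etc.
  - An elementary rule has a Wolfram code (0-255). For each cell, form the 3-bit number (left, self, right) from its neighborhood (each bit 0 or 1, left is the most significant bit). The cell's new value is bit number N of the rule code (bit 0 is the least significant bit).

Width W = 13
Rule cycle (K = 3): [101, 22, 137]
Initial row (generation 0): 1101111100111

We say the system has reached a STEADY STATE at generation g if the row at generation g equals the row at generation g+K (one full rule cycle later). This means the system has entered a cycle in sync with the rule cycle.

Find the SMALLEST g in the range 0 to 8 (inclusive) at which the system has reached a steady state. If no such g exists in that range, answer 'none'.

Gen 0: 1101111100111
Gen 1 (rule 101): 0110000100001
Gen 2 (rule 22): 1001001110011
Gen 3 (rule 137): 0000001100010
Gen 4 (rule 101): 1111100101010
Gen 5 (rule 22): 0000011101011
Gen 6 (rule 137): 1111011000010
Gen 7 (rule 101): 0001101011010
Gen 8 (rule 22): 0010001000011
Gen 9 (rule 137): 1000100011010
Gen 10 (rule 101): 1010101001110
Gen 11 (rule 22): 1010101110001

Answer: none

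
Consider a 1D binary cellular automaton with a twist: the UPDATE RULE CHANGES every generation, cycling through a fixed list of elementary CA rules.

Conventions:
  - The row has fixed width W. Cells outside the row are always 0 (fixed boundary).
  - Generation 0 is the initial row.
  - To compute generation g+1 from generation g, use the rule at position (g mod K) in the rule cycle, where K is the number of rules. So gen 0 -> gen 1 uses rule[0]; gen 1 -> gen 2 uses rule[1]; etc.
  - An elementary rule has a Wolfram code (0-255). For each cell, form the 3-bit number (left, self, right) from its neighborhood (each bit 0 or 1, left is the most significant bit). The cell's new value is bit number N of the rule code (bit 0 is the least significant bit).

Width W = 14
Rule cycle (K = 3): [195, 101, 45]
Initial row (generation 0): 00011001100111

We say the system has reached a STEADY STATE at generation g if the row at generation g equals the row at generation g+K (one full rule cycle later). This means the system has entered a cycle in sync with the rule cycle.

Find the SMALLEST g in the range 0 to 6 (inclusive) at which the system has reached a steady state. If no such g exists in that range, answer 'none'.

Answer: none

Derivation:
Gen 0: 00011001100111
Gen 1 (rule 195): 11101010101011
Gen 2 (rule 101): 00111111111101
Gen 3 (rule 45): 10100000000011
Gen 4 (rule 195): 00001111111101
Gen 5 (rule 101): 11100000000111
Gen 6 (rule 45): 10001111110100
Gen 7 (rule 195): 00110111110001
Gen 8 (rule 101): 10011000010101
Gen 9 (rule 45): 10010011011111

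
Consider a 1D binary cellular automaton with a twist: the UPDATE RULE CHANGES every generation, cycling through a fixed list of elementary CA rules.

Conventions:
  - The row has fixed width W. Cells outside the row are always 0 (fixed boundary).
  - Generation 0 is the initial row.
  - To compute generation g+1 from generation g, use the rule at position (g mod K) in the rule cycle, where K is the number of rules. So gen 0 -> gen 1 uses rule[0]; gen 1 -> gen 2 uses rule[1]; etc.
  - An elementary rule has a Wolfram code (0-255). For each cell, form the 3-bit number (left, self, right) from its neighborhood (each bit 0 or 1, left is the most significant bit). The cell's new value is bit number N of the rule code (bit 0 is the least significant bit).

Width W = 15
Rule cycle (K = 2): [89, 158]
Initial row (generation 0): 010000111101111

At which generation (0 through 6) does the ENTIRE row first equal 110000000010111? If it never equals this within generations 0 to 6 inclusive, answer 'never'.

Gen 0: 010000111101111
Gen 1 (rule 89): 001110100101001
Gen 2 (rule 158): 011100111101111
Gen 3 (rule 89): 010110100101001
Gen 4 (rule 158): 110100111101111
Gen 5 (rule 89): 110010100101001
Gen 6 (rule 158): 101110111101111

Answer: never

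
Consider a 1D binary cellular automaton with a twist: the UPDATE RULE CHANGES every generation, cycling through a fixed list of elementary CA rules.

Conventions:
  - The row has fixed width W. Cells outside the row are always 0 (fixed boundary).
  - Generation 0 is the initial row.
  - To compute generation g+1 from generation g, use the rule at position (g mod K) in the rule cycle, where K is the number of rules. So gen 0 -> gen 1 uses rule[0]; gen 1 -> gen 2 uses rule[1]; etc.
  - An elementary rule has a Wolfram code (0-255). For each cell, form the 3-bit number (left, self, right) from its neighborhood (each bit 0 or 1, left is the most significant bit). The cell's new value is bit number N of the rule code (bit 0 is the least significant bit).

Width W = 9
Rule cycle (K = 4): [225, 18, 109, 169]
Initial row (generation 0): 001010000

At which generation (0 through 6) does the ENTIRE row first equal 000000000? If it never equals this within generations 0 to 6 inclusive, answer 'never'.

Gen 0: 001010000
Gen 1 (rule 225): 100100111
Gen 2 (rule 18): 011011000
Gen 3 (rule 109): 011111011
Gen 4 (rule 169): 011110110
Gen 5 (rule 225): 001111010
Gen 6 (rule 18): 010000001

Answer: never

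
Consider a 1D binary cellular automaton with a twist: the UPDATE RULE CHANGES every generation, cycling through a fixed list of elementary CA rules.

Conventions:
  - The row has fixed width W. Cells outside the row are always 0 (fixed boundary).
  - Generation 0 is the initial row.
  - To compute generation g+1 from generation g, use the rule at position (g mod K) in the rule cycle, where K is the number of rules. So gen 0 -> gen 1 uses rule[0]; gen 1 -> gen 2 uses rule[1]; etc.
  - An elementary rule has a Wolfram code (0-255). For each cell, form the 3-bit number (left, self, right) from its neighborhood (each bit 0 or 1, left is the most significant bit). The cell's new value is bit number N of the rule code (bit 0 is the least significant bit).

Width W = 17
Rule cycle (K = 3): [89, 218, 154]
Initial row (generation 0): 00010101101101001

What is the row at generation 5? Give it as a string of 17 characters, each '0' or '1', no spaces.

Answer: 11101001100011110

Derivation:
Gen 0: 00010101101101001
Gen 1 (rule 89): 11000001101100100
Gen 2 (rule 218): 11100011101111010
Gen 3 (rule 154): 11010111001110001
Gen 4 (rule 89): 11000101101011100
Gen 5 (rule 218): 11101001100011110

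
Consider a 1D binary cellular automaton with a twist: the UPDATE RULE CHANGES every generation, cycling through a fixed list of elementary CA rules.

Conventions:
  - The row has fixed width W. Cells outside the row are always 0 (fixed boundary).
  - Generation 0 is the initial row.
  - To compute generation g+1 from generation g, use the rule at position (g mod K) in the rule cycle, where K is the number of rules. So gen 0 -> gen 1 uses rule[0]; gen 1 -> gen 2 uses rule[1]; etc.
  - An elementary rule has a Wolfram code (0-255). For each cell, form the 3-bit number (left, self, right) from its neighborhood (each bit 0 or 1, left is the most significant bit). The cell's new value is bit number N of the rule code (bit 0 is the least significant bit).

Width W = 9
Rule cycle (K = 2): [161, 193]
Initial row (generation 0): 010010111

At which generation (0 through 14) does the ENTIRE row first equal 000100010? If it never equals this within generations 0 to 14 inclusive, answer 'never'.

Answer: never

Derivation:
Gen 0: 010010111
Gen 1 (rule 161): 000001010
Gen 2 (rule 193): 111100000
Gen 3 (rule 161): 011001111
Gen 4 (rule 193): 001000111
Gen 5 (rule 161): 100010010
Gen 6 (rule 193): 001000000
Gen 7 (rule 161): 100011111
Gen 8 (rule 193): 001001111
Gen 9 (rule 161): 100000110
Gen 10 (rule 193): 001110010
Gen 11 (rule 161): 100100000
Gen 12 (rule 193): 000001111
Gen 13 (rule 161): 111100110
Gen 14 (rule 193): 011100010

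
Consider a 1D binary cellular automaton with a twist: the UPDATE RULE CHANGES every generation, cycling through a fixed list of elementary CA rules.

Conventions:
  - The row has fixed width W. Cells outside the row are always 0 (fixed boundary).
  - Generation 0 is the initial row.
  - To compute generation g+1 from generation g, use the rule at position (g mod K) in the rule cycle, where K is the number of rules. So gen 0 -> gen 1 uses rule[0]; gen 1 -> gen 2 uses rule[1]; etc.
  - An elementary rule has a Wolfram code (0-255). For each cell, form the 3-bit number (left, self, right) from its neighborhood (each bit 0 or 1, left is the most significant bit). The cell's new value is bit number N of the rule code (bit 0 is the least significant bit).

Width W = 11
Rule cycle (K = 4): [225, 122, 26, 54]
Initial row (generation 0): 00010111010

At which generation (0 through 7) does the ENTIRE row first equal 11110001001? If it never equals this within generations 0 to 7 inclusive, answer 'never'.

Gen 0: 00010111010
Gen 1 (rule 225): 11001011100
Gen 2 (rule 122): 11110110110
Gen 3 (rule 26): 10000100101
Gen 4 (rule 54): 11001111111
Gen 5 (rule 225): 01000111111
Gen 6 (rule 122): 10101100001
Gen 7 (rule 26): 00001010010

Answer: never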